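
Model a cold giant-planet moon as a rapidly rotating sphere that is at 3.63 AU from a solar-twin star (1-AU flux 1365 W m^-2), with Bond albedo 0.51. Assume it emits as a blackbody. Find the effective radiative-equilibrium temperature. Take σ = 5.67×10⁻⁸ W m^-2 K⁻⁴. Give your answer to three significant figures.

122 kelvin

Irradiance scales as 1/d², so S = 1365 W m^-2 × (1/3.63)² = 103.6 W m^-2.
The planet absorbs (1−α)S over its disc πR² and re-emits over 4πR², so the mean absorbed flux is (1−0.51)·103.6/4 = 12.69 W m^-2.
Balancing against σT⁴: T = (12.69/5.67×10⁻⁸)^(1/4) = 122.3 K.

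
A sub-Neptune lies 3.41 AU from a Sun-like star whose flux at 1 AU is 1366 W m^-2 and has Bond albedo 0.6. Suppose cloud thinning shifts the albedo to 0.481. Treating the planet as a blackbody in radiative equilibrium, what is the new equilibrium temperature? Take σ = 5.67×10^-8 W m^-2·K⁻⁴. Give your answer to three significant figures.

128 K

Irradiance scales as 1/d², so S = 1366 W m^-2 × (1/3.41)² = 117.5 W m^-2.
With the new albedo, S(1−α₂)/4 = 15.24 W m^-2, so T₂ = 128.0 K.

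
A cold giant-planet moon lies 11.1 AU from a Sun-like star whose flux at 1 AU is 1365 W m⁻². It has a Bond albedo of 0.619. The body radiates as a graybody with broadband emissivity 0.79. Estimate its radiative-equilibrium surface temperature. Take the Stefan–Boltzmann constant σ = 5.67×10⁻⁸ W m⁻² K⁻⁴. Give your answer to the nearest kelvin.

By the inverse-square law, S = 1365/11.1² = 11.08 W m⁻².
Absorbed flux (global mean): S(1−α)/4 = 11.08·0.381/4 = 1.055 W m⁻².
Equating to εσT⁴ with ε = 0.79: T = (1.055/0.79σ)^(1/4) = 69.67 K.

70 K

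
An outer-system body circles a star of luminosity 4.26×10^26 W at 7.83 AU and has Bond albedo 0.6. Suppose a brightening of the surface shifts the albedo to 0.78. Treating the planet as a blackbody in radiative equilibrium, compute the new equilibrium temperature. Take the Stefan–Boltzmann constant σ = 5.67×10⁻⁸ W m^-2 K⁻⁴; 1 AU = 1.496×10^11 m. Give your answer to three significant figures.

70.0 K

Orbital distance: d = 7.83 AU = 1.171×10^12 m.
Flux at the orbit: S = L/(4πd²) = 4.26×10^26/(4π·(1.17×10^12)²) = 24.71 W m^-2.
With the new albedo, S(1−α₂)/4 = 1.359 W m^-2, so T₂ = 69.97 K.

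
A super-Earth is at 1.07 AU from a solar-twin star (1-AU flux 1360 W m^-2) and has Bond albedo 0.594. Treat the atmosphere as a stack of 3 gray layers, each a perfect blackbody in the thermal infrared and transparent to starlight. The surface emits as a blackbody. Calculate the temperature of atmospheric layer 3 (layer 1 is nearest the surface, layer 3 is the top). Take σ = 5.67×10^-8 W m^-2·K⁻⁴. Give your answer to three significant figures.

Irradiance scales as 1/d², so S = 1360 W m^-2 × (1/1.07)² = 1188 W m^-2.
The effective emission temperature is T_e = [S(1−α)/(4σ)]^¼ = 214.7 K.
In the N-layer model, layer k (counted from the surface) has T_k = (N+1−k)^(1/4)·T_e.
With k = 3: T_3 = (3+1−3)^¼·214.7 K = 214.7 K.

215 K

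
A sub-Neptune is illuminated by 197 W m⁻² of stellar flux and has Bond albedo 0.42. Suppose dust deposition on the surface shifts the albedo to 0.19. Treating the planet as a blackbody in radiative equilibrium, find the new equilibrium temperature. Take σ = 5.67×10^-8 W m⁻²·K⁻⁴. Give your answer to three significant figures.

With the new albedo, S(1−α₂)/4 = 39.89 W m⁻², so T₂ = 162.9 K.

163 kelvin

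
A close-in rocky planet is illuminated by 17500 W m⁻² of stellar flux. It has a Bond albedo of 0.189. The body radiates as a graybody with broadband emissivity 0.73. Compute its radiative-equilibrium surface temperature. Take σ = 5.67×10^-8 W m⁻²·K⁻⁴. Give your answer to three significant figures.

The planet absorbs (1−α)S over its disc πR² and re-emits over 4πR², so the mean absorbed flux is (1−0.189)·17500/4 = 3548 W m⁻².
Equating to εσT⁴ with ε = 0.73: T = (3548/0.73σ)^(1/4) = 541.1 K.

541 K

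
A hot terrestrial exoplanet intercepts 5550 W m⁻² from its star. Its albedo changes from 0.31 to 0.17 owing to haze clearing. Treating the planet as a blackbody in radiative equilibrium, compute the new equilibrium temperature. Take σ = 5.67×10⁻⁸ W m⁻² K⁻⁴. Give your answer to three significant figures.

378 kelvin

New equilibrium: T₂ = [(1−0.17)·5550/(4σ)]^(1/4) = 377.5 K.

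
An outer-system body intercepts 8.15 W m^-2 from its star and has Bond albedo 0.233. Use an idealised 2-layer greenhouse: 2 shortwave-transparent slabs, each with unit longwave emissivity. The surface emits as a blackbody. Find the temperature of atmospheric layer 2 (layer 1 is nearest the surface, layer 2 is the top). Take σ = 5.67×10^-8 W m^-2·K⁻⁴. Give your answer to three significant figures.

72.5 K

The effective emission temperature is T_e = [S(1−α)/(4σ)]^¼ = 72.46 K.
The net upward flux σT_e⁴ is constant between every pair of levels, so T_k⁴ = (N+1−k)T_e⁴.
With k = 2: T_2 = (2+1−2)^¼·72.46 K = 72.46 K.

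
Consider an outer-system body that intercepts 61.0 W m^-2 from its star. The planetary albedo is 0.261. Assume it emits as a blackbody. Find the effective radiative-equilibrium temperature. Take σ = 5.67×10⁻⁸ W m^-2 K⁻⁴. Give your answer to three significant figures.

119 K

Absorbed flux (global mean): S(1−α)/4 = 61.00·0.739/4 = 11.27 W m^-2.
Set σT⁴ = 11.27 → T = (11.27/σ)^(1/4) = 118.7 K.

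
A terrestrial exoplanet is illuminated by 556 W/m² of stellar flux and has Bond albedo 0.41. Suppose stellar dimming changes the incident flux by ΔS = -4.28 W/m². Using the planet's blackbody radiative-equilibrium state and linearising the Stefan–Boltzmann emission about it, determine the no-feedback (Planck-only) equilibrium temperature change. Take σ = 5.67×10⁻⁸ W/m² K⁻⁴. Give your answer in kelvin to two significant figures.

-0.38 K

The baseline emission temperature is T_e = 195.0 K.
ΔF = Δ[S(1−α)]/4 = (1−0.41)·-4.28/4 = -0.6313 W/m².
Linearising σT⁴ gives d(σT⁴)/dT = 4σT_e³ = 1.682 W/m² per K.
So ΔT₀ = -0.6313/1.682 = -0.375 K.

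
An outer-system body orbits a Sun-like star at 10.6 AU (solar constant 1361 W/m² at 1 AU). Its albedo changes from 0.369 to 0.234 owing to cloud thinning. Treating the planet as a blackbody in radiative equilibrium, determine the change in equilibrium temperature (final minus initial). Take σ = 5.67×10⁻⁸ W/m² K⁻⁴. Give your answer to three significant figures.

Irradiance scales as 1/d², so S = 1361 W/m² × (1/10.6)² = 12.11 W/m².
Before: T₁ = [12.11·0.631/(4σ)]^(1/4) = 76.19 K.
With α = 0.234, T₂ = 79.98 K.
ΔT = T₂ − T₁ = 3.784 K.

3.78 K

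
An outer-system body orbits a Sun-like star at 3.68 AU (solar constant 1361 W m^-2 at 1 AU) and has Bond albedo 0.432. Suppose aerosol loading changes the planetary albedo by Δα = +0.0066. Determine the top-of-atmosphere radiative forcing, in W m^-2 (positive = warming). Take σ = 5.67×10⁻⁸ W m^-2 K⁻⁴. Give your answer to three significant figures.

-0.166 W m^-2

By the inverse-square law, S = 1361/3.68² = 100.5 W m^-2.
The change in absorbed flux is Δ[S(1−α)/4] = −SΔα/4 = -0.1658 W m^-2.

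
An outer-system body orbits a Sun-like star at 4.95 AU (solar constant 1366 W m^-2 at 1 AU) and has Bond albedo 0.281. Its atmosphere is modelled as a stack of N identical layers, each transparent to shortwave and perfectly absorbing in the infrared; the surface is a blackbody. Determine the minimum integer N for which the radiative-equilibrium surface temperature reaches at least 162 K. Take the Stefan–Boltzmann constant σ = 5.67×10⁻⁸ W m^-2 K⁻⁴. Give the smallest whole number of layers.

By the inverse-square law, S = 1366/4.95² = 55.75 W m^-2.
The effective emission temperature is T_e = [S(1−α)/(4σ)]^¼ = 115.3 K.
Need (N+1)T_e⁴ ≥ T_s⁴, i.e. N+1 ≥ (162/115.3)⁴ = 3.897.
The minimum whole number is N = 3.

3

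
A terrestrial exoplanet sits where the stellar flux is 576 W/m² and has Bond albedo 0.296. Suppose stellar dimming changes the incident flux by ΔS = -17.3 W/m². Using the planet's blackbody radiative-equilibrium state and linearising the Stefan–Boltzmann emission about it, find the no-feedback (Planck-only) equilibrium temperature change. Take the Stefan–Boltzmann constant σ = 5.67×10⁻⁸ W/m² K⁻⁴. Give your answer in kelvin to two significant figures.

Reference equilibrium: T_e = [S(1−α)/(4σ)]^(1/4) = 205.6 K.
Only a fraction (1−α) is absorbed and it's spread over 4πR², so ΔF = (1−α)ΔS/4 = -3.045 W/m².
Linearising σT⁴ gives d(σT⁴)/dT = 4σT_e³ = 1.972 W/m² per K.
Hence the no-feedback warming is ΔF/(4σT_e³) = -1.54 K.

-1.5 K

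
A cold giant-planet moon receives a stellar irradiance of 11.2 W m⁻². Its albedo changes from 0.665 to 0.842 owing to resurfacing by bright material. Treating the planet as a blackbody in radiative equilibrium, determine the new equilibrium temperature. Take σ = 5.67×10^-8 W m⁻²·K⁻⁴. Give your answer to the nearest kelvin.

New equilibrium: T₂ = [(1−0.842)·11.20/(4σ)]^(1/4) = 52.85 K.

53 K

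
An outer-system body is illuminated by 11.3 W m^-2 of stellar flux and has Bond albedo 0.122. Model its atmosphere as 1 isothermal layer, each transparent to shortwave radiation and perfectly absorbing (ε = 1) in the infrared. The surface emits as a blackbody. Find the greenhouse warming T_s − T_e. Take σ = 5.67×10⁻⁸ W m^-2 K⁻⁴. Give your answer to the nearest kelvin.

15 K

The effective emission temperature is T_e = [S(1−α)/(4σ)]^¼ = 81.33 K.
T_s = (N+1)^(1/4)·T_e = 96.71 K.
Warming: T_s − T_e = 15.39 K.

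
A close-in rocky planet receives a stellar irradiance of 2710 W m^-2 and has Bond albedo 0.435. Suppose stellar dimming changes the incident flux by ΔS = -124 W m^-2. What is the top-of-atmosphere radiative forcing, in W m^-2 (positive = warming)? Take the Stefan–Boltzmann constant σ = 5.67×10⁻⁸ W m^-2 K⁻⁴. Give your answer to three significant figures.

-17.5 W m^-2

Only a fraction (1−α) is absorbed and it's spread over 4πR², so ΔF = (1−α)ΔS/4 = -17.51 W m^-2.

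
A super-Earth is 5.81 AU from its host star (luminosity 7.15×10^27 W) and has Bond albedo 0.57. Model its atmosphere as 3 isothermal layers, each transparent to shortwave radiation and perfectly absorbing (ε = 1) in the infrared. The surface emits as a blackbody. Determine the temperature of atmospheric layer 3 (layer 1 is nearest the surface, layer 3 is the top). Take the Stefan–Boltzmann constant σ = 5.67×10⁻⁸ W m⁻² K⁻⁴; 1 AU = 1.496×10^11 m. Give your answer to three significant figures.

d = 5.81 × 1.496×10^11 m = 8.692×10^11 m.
Flux at the orbit: S = L/(4πd²) = 7.15×10^27/(4π·(8.69×10^11)²) = 753.1 W m⁻².
Top-of-atmosphere balance: σT_e⁴ = S(1−α)/4 = 80.96 W m⁻² → T_e = 194.4 K.
The net upward flux σT_e⁴ is constant between every pair of levels, so T_k⁴ = (N+1−k)T_e⁴.
T_3 = (1)^(1/4)·194.4 = 194.4 K.

194 K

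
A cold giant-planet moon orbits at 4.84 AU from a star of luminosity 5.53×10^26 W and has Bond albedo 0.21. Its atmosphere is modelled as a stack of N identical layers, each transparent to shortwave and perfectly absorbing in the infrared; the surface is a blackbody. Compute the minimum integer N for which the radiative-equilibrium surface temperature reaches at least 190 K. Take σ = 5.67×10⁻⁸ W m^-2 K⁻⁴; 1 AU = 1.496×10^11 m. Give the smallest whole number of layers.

Orbital distance: d = 4.84 AU = 7.241×10^11 m.
Spreading L over a sphere of radius d: S = 5.53×10^26/(4π·7.24×10^11²) = 83.94 W m^-2.
Top-of-atmosphere balance: σT_e⁴ = S(1−α)/4 = 16.58 W m^-2 → T_e = 130.8 K.
Since T_s⁴ = (N+1)T_e⁴, we need N ≥ (T_s/T_e)⁴ − 1 = 3.457.
So N ≥ 3.457; the smallest integer is N = 4.

4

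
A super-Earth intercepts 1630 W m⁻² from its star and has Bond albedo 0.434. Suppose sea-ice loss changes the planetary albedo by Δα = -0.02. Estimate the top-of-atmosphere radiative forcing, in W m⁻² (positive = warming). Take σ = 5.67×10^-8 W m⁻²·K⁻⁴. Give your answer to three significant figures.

8.15 W m⁻²

ΔF = −(S/4)Δα = −(1630/4)×(-0.02) = 8.150 W m⁻².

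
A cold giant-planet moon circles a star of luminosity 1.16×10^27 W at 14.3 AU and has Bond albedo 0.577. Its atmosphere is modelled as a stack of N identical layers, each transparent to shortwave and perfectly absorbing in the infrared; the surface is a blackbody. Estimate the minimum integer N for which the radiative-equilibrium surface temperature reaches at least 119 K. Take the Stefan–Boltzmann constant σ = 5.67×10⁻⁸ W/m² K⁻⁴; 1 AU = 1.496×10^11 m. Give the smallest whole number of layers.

Orbital distance: d = 14.3 AU = 2.139×10^12 m.
Flux at the orbit: S = L/(4πd²) = 1.16×10^27/(4π·(2.14×10^12)²) = 20.17 W/m².
Top-of-atmosphere balance: σT_e⁴ = S(1−α)/4 = 2.133 W/m² → T_e = 78.32 K.
Need (N+1)T_e⁴ ≥ T_s⁴, i.e. N+1 ≥ (119/78.32)⁴ = 5.331.
Rounding up, N = 5.

5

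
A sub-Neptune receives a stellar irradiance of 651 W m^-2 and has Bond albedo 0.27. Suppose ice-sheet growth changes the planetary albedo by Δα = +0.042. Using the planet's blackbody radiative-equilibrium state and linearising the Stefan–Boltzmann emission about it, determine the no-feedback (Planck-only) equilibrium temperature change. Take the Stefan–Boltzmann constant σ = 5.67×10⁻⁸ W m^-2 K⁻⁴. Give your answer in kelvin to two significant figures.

-3.1 K

Reference equilibrium: T_e = [S(1−α)/(4σ)]^(1/4) = 214.0 K.
The change in absorbed flux is Δ[S(1−α)/4] = −SΔα/4 = -6.836 W m^-2.
Planck response: λ_P = 4σT_e³ = 4·5.67×10⁻⁸·(214.0)³ = 2.221 W m^-2/K.
Hence the no-feedback warming is ΔF/(4σT_e³) = -3.08 K.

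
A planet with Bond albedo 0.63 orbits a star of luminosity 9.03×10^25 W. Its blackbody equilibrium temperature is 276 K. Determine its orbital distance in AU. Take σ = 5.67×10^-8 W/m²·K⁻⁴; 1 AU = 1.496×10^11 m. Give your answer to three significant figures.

Required flux: S = 4σT⁴/(1−α) = 3557 W/m².
S = L/(4πd²) → d = √(L/4πS) = √(9.03×10^25/(4π·3557)) = 4.495×10^10 m = 0.3004 AU.

0.300 AU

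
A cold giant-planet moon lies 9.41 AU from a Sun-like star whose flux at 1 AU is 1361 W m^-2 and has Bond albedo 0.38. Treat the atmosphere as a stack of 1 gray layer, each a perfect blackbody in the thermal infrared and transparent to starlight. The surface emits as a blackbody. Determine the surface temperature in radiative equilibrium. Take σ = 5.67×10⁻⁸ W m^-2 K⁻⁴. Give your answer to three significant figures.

95.7 K

By the inverse-square law, S = 1361/9.41² = 15.37 W m^-2.
The effective emission temperature is T_e = [S(1−α)/(4σ)]^¼ = 80.51 K.
Layer-by-layer balance gives σT_s⁴ = (N+1)σT_e⁴, so T_s = 2^¼·80.51 = 95.74 K.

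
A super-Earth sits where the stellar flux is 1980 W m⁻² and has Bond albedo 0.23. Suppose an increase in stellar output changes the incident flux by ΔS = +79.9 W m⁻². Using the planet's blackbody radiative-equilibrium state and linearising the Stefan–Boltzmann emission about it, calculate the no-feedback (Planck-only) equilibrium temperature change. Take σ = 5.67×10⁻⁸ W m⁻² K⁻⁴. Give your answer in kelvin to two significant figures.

Reference equilibrium: T_e = [S(1−α)/(4σ)]^(1/4) = 286.3 K.
TOA radiative forcing: ΔF = (1−α)ΔS/4 = 0.77·(+79.9)/4 = 15.38 W m⁻².
Linearising σT⁴ gives d(σT⁴)/dT = 4σT_e³ = 5.324 W m⁻² per K.
Hence the no-feedback warming is ΔF/(4σT_e³) = 2.89 K.

2.9 kelvin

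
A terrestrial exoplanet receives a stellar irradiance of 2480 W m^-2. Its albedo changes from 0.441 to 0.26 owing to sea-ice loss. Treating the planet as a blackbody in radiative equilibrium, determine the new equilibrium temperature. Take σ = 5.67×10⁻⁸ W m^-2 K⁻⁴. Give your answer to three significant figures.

With the new albedo, S(1−α₂)/4 = 458.8 W m^-2, so T₂ = 299.9 K.

300 K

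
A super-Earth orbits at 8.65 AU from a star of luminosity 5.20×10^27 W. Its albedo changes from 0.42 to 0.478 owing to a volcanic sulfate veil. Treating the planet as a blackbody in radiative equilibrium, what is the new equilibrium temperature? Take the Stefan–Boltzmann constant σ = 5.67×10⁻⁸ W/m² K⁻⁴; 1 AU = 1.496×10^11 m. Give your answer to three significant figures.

d = 8.65 × 1.496×10^11 m = 1.294×10^12 m.
S = L/(4πd²) = 247.1 W/m².
T₂ = [S(1−α₂)/(4σ)]^(1/4) = [247.1·0.522/(4σ)]^(1/4) = 154.4 K.

154 K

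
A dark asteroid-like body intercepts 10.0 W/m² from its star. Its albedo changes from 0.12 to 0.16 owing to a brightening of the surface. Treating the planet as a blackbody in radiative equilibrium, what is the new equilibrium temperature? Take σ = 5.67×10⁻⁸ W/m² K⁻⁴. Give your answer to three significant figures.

78.0 K

T₂ = [S(1−α₂)/(4σ)]^(1/4) = [10.00·0.84/(4σ)]^(1/4) = 78.01 K.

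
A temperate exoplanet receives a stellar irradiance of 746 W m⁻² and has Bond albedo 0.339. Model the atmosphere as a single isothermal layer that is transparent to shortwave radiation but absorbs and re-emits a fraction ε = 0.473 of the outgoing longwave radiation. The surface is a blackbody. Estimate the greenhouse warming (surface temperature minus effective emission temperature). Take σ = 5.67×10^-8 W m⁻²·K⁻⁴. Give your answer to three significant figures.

At the top of the atmosphere, σT_e⁴ = S(1−α)/4 = 123.3 W m⁻², giving T_e = 215.9 K.
For a single slab of emissivity ε, T_s⁴ = 2T_e⁴/(2−ε); thus T_s = 215.9·(1.31)^(1/4) = 231.0 K.
T_s − T_e = 231.0 − 215.9 = 15.07 K.

15.1 K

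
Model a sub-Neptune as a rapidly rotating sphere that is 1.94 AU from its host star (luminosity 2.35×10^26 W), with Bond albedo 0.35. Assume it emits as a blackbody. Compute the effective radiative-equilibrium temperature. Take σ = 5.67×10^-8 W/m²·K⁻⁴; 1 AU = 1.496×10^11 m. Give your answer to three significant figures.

159 K

Orbital distance: d = 1.94 AU = 2.902×10^11 m.
S = L/(4πd²) = 222.0 W/m².
Absorbed flux (global mean): S(1−α)/4 = 222.0·0.65/4 = 36.08 W/m².
Balancing against σT⁴: T = (36.08/5.67×10⁻⁸)^(1/4) = 158.8 K.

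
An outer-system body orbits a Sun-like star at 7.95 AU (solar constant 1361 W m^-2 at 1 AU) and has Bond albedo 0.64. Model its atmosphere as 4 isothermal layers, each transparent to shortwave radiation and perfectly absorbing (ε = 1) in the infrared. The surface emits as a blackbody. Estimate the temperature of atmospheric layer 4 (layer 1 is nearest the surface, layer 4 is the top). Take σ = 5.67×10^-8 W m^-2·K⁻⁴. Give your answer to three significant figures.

Irradiance scales as 1/d², so S = 1361 W m^-2 × (1/7.95)² = 21.53 W m^-2.
The effective emission temperature is T_e = [S(1−α)/(4σ)]^¼ = 76.46 K.
In the N-layer model, layer k (counted from the surface) has T_k = (N+1−k)^(1/4)·T_e.
With k = 4: T_4 = (4+1−4)^¼·76.46 K = 76.46 K.

76.5 K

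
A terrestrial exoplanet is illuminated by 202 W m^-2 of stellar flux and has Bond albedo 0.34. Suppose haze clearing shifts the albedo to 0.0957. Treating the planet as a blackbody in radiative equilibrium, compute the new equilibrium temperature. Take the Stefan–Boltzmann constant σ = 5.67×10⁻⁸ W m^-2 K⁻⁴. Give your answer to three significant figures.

168 K

With the new albedo, S(1−α₂)/4 = 45.67 W m^-2, so T₂ = 168.5 K.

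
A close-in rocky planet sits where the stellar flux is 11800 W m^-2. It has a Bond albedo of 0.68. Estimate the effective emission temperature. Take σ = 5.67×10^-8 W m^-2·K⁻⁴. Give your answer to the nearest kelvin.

Absorbed flux (global mean): S(1−α)/4 = 11800·0.32/4 = 944.0 W m^-2.
Set σT⁴ = 944.0 → T = (944.0/σ)^(1/4) = 359.2 K.

359 kelvin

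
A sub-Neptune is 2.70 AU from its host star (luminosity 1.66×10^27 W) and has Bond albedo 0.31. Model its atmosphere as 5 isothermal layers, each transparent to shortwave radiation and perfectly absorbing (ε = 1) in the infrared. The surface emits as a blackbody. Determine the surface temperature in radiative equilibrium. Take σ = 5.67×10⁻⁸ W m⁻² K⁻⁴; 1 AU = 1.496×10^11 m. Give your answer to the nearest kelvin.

349 kelvin

d = 2.70 × 1.496×10^11 m = 4.039×10^11 m.
S = L/(4πd²) = 809.7 W m⁻².
The effective emission temperature is T_e = [S(1−α)/(4σ)]^¼ = 222.8 K.
For an N-layer opaque stack, T_s⁴ = (N+1)T_e⁴, hence T_s = (6)^(1/4)×222.8 K = 348.7 K.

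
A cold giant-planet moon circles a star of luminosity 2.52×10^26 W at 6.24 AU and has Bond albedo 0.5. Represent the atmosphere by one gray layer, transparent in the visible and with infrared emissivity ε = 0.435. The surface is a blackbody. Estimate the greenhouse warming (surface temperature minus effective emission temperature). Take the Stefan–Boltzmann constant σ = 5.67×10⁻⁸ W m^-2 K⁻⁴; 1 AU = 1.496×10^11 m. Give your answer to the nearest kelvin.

5 kelvin

d = 6.24 × 1.496×10^11 m = 9.335×10^11 m.
S = L/(4πd²) = 23.01 W m^-2.
At the top of the atmosphere, σT_e⁴ = S(1−α)/4 = 2.877 W m^-2, giving T_e = 84.40 K.
For a single slab of emissivity ε, T_s⁴ = 2T_e⁴/(2−ε); thus T_s = 84.40·(1.278)^(1/4) = 89.73 K.
Greenhouse warming: T_s − T_e = 5.337 K.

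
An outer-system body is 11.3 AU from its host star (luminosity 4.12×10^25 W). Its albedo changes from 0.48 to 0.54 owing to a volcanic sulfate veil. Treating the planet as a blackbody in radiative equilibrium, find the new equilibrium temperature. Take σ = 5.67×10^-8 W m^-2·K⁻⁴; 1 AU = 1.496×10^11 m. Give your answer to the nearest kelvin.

39 kelvin

d = 11.3 × 1.496×10^11 m = 1.690×10^12 m.
Spreading L over a sphere of radius d: S = 4.12×10^25/(4π·1.69×10^12²) = 1.147 W m^-2.
T₂ = [S(1−α₂)/(4σ)]^(1/4) = [1.147·0.46/(4σ)]^(1/4) = 39.06 K.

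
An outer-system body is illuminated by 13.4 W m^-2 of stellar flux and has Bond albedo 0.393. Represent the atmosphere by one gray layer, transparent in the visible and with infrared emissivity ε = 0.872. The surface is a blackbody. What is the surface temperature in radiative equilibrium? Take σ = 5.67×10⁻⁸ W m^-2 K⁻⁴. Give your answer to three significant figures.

Effective emission temperature (TOA balance): σT_e⁴ = S(1−α)/4 = 2.033 W m^-2 → T_e = 77.39 K.
The surface balance (absorbed SW + ε·downward IR = σT_s⁴) with T_a⁴ = T_s⁴/2 reduces to T_s = T_e·[2/(2−ε)]^¼ = 89.30 K.

89.3 kelvin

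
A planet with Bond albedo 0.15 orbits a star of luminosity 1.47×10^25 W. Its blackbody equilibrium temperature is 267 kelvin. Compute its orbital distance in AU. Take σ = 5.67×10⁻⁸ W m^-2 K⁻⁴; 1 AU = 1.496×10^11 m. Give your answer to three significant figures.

The flux needed for this T is 4σT⁴/(1−0.15) = 1356 W m^-2.
Then d = [L/(4πS)]^(1/2) = 2.937×10^10 m, i.e. 0.1963 AU.

0.196 AU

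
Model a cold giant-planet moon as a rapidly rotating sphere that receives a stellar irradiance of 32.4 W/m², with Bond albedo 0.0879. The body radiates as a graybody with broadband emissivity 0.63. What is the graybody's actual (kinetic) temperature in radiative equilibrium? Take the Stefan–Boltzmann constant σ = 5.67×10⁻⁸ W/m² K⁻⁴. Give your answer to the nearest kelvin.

The planet absorbs (1−α)S over its disc πR² and re-emits over 4πR², so the mean absorbed flux is (1−0.0879)·32.40/4 = 7.388 W/m².
Equating to εσT⁴ with ε = 0.63: T = (7.388/0.63σ)^(1/4) = 119.9 K.

120 K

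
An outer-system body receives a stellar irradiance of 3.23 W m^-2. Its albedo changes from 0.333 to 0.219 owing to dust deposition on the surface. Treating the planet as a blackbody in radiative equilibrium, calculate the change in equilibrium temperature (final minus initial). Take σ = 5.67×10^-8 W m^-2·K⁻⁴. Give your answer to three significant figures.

2.23 K

Initial: T₁ = [S(1−0.333)/(4σ)]^(1/4) = 55.52 K.
Final:   T₂ = [S(1−0.219)/(4σ)]^(1/4) = 57.75 K.
Change: 57.75 − 55.52 = 2.234 K.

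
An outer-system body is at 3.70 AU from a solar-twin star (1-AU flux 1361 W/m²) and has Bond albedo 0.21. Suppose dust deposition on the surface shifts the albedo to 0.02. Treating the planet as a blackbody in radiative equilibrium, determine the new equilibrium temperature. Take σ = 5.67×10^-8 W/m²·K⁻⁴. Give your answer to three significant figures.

144 K

Irradiance scales as 1/d², so S = 1361 W/m² × (1/3.70)² = 99.42 W/m².
T₂ = [S(1−α₂)/(4σ)]^(1/4) = [99.42·0.98/(4σ)]^(1/4) = 144.0 K.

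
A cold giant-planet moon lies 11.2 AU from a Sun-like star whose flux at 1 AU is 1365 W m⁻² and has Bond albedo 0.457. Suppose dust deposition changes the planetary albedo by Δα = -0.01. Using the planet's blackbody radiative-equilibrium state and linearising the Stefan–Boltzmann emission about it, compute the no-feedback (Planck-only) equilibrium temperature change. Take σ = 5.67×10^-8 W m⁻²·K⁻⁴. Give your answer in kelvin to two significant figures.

Irradiance scales as 1/d², so S = 1365 W m⁻² × (1/11.2)² = 10.88 W m⁻².
Unperturbed T_e = [10.88·(1−0.457)/(4σ)]^¼ = 71.44 K.
ΔF = −(S/4)Δα = −(10.88/4)×(-0.01) = 0.02720 W m⁻².
The Planck feedback parameter is 4σT_e³ = 0.08271 W m⁻²/K.
Hence the no-feedback warming is ΔF/(4σT_e³) = 0.329 K.

0.33 K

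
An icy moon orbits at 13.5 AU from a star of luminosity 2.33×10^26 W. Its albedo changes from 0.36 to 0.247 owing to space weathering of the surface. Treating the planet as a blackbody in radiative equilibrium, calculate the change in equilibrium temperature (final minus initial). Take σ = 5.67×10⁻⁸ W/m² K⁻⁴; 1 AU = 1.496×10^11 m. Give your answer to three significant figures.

2.48 kelvin

d = 13.5 × 1.496×10^11 m = 2.020×10^12 m.
Spreading L over a sphere of radius d: S = 2.33×10^26/(4π·2.02×10^12²) = 4.546 W/m².
Initial: T₁ = [S(1−0.36)/(4σ)]^(1/4) = 59.85 K.
With α = 0.247, T₂ = 62.33 K.
ΔT = T₂ − T₁ = 2.483 K.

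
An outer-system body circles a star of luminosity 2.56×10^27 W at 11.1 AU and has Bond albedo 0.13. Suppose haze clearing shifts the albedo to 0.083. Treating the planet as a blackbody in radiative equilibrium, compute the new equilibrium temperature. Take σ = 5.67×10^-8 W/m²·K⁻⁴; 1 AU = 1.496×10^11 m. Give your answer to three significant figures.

131 K

Orbital distance: d = 11.1 AU = 1.661×10^12 m.
Spreading L over a sphere of radius d: S = 2.56×10^27/(4π·1.66×10^12²) = 73.88 W/m².
New equilibrium: T₂ = [(1−0.083)·73.88/(4σ)]^(1/4) = 131.5 K.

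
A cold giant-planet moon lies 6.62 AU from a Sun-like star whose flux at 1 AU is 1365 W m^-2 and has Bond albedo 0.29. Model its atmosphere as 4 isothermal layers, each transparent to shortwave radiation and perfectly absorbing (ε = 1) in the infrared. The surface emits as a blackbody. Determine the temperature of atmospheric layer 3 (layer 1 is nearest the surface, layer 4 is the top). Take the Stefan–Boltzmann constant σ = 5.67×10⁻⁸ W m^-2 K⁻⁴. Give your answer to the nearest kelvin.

Irradiance scales as 1/d², so S = 1365 W m^-2 × (1/6.62)² = 31.15 W m^-2.
OLR = S(1−α)/4 = 5.529 W m^-2; the top layer radiates at T_e = 99.37 K.
In the N-layer model, layer k (counted from the surface) has T_k = (N+1−k)^(1/4)·T_e.
T_3 = (2)^(1/4)·99.37 = 118.2 K.

118 kelvin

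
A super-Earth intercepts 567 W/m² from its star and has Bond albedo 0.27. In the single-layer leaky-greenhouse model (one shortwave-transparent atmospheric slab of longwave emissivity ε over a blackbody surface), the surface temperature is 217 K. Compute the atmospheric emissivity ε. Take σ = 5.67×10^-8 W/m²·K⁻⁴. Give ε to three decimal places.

Effective temperature: T_e = [S(1−α)/(4σ)]^(1/4) = 206.7 K.
Inverting T_s⁴ = 2T_e⁴/(2−ε): (T_e/T_s)⁴ = 0.8230, so ε = 2(1 − 0.8230) = 0.3539.

0.354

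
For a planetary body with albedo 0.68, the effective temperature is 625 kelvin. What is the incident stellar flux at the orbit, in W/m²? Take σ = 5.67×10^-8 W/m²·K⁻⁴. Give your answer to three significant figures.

1.08×10^5 W/m²

Invert the energy balance for S: S = 4σT⁴/(1−α).
The emitted flux is σT⁴ = 8652 W/m².
S = 4·8652/0.32 = 1.081×10^5 W/m².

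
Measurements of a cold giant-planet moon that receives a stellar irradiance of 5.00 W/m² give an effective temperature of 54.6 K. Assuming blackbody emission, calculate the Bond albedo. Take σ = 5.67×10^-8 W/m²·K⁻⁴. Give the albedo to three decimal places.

From σT⁴ = S(1−α)/4 we invert for α: 1−α = 4σT⁴/S.
4σT⁴ = 4·5.67×10⁻⁸·(54.6)⁴ = 2.016 W/m².
Hence α = 1 − 2.016/5.000 = 0.5969.

0.597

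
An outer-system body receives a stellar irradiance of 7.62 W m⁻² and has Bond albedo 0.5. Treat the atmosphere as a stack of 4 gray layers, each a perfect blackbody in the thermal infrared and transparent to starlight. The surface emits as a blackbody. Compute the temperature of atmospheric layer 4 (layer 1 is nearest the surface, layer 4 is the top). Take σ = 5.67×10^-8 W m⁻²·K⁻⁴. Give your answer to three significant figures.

64.0 kelvin

The effective emission temperature is T_e = [S(1−α)/(4σ)]^¼ = 64.02 K.
Each opaque layer satisfies 2T_j⁴ = T_{j−1}⁴ + T_{j+1}⁴, giving T_k⁴ = (N+1−k)T_e⁴.
T_4 = (1)^(1/4)·64.02 = 64.02 K.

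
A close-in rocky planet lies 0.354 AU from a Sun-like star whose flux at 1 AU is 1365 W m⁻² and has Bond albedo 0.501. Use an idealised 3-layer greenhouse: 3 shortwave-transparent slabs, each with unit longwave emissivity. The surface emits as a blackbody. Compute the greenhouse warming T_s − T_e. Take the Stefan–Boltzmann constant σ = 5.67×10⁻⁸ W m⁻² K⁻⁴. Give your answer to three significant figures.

163 K

Irradiance scales as 1/d², so S = 1365 W m⁻² × (1/0.354)² = 10890 W m⁻².
OLR = S(1−α)/4 = 1359 W m⁻²; the top layer radiates at T_e = 393.5 K.
Surface: T_s = (4)^¼·T_e = 556.4 K.
Warming: T_s − T_e = 163.0 K.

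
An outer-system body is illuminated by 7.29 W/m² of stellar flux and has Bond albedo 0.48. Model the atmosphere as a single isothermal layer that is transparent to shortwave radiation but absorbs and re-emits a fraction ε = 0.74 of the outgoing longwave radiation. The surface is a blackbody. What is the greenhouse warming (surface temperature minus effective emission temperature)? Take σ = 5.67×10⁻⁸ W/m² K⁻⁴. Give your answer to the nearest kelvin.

8 K

Effective emission temperature (TOA balance): σT_e⁴ = S(1−α)/4 = 0.9477 W/m² → T_e = 63.94 K.
For a single slab of emissivity ε, T_s⁴ = 2T_e⁴/(2−ε); thus T_s = 63.94·(1.587)^(1/4) = 71.77 K.
T_s − T_e = 71.77 − 63.94 = 7.829 K.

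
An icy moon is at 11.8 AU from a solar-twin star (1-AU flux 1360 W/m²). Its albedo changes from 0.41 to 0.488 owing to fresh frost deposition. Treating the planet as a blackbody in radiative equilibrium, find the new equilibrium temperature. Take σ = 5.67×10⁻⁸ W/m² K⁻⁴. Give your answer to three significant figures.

68.5 K

By the inverse-square law, S = 1360/11.8² = 9.767 W/m².
New equilibrium: T₂ = [(1−0.488)·9.767/(4σ)]^(1/4) = 68.53 K.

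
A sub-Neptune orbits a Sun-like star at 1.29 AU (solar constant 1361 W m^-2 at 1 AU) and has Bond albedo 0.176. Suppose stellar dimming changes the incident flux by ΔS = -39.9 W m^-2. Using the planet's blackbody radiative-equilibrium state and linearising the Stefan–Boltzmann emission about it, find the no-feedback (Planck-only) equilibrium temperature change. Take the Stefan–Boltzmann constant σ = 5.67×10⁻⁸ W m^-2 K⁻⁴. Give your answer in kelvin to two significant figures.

Irradiance scales as 1/d², so S = 1361 W m^-2 × (1/1.29)² = 817.9 W m^-2.
Unperturbed T_e = [817.9·(1−0.176)/(4σ)]^¼ = 233.5 K.
TOA radiative forcing: ΔF = (1−α)ΔS/4 = 0.824·(-39.9)/4 = -8.219 W m^-2.
Linearising σT⁴ gives d(σT⁴)/dT = 4σT_e³ = 2.886 W m^-2 per K.
Hence the no-feedback warming is ΔF/(4σT_e³) = -2.85 K.

-2.8 kelvin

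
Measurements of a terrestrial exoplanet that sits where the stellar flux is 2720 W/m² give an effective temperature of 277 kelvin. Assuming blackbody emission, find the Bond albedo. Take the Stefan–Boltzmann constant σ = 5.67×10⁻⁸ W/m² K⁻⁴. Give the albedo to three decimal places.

0.509

Energy balance: S(1−α)/4 = σT⁴, so 1−α = 4σT⁴/S.
σT⁴ = 333.8 W/m², so 4σT⁴ = 1335 W/m².
1−α = 1335/2720 = 0.4909, so α = 0.5091.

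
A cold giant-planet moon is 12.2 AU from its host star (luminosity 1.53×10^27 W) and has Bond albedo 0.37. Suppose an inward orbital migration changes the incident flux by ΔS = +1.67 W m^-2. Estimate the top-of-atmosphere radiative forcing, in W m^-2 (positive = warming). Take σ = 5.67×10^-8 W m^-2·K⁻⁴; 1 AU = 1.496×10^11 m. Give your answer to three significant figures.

d = 12.2 × 1.496×10^11 m = 1.825×10^12 m.
Flux at the orbit: S = L/(4πd²) = 1.53×10^27/(4π·(1.83×10^12)²) = 36.55 W m^-2.
Only a fraction (1−α) is absorbed and it's spread over 4πR², so ΔF = (1−α)ΔS/4 = 0.2630 W m^-2.

0.263 W m^-2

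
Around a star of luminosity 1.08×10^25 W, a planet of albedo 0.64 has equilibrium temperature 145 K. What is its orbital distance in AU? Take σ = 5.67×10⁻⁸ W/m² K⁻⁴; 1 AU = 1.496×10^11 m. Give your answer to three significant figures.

Energy balance gives S = 4σT⁴/(1−α) = 278.5 W/m².
S = L/(4πd²) → d = √(L/4πS) = √(1.08×10^25/(4π·278.5)) = 5.555×10^10 m = 0.3713 AU.

0.371 AU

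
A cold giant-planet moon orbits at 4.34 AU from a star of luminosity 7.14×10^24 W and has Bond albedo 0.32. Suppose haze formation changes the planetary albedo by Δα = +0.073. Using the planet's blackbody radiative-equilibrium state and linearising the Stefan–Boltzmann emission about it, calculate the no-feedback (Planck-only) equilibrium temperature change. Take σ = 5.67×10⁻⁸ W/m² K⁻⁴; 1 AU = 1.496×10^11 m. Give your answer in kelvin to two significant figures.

Orbital distance: d = 4.34 AU = 6.493×10^11 m.
S = L/(4πd²) = 1.348 W/m².
Unperturbed T_e = [1.348·(1−0.32)/(4σ)]^¼ = 44.84 K.
The change in absorbed flux is Δ[S(1−α)/4] = −SΔα/4 = -0.02460 W/m².
Planck response: λ_P = 4σT_e³ = 4·5.67×10⁻⁸·(44.84)³ = 0.02044 W/m²/K.
ΔT₀ = ΔF/λ_P = -0.02460/0.02044 = -1.20 K.

-1.2 kelvin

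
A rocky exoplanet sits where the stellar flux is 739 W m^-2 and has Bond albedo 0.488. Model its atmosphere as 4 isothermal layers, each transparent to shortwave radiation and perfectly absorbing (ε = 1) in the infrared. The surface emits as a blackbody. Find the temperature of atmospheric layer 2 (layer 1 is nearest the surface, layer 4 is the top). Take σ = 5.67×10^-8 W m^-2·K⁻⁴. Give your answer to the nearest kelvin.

OLR = S(1−α)/4 = 94.59 W m^-2; the top layer radiates at T_e = 202.1 K.
Each opaque layer satisfies 2T_j⁴ = T_{j−1}⁴ + T_{j+1}⁴, giving T_k⁴ = (N+1−k)T_e⁴.
With k = 2: T_2 = (4+1−2)^¼·202.1 K = 266.0 K.

266 kelvin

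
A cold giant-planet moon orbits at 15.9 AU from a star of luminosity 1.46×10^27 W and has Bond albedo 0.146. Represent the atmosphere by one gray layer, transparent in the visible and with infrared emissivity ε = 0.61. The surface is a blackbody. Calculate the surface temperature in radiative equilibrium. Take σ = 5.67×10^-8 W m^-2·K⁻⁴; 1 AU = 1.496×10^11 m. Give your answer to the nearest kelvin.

d = 15.9 × 1.496×10^11 m = 2.379×10^12 m.
S = L/(4πd²) = 20.53 W m^-2.
The planet radiates to space at T_e = [S(1−α)/(4σ)]^(1/4) = 93.77 K.
The surface balance (absorbed SW + ε·downward IR = σT_s⁴) with T_a⁴ = T_s⁴/2 reduces to T_s = T_e·[2/(2−ε)]^¼ = 102.7 K.

103 K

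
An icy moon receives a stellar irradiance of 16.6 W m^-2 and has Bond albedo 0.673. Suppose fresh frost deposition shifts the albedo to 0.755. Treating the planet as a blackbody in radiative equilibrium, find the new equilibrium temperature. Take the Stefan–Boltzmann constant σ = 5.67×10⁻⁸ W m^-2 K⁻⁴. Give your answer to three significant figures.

With the new albedo, S(1−α₂)/4 = 1.017 W m^-2, so T₂ = 65.07 K.

65.1 K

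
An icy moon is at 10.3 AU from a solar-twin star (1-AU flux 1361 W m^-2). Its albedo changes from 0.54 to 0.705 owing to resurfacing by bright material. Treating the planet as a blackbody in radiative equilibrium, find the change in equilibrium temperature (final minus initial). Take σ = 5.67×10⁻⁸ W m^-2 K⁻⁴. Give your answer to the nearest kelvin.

-8 K

Flux at the orbit: S = 1361/(10.3)² = 12.83 W m^-2.
With α = 0.54, T₁ = 71.42 K.
With α = 0.705, T₂ = 63.91 K.
ΔT = T₂ − T₁ = -7.508 K.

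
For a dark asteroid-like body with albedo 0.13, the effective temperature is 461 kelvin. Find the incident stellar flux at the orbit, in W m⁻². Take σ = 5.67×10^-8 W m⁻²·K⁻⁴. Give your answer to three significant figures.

11800 W m⁻²

From S(1−α)/4 = σT⁴: S = 4σT⁴/(1−α).
σT⁴ = 5.67×10⁻⁸·(461)⁴ = 2561 W m⁻².
So S = 4×2561/(1−0.13) = 11770 W m⁻².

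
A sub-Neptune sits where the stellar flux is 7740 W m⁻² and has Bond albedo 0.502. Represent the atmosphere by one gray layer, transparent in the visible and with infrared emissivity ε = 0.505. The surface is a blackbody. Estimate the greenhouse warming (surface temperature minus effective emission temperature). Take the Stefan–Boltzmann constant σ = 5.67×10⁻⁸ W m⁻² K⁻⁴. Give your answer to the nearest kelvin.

27 kelvin

The planet radiates to space at T_e = [S(1−α)/(4σ)]^(1/4) = 361.1 K.
For a single slab of emissivity ε, T_s⁴ = 2T_e⁴/(2−ε); thus T_s = 361.1·(1.338)^(1/4) = 388.3 K.
The atmosphere warms the surface by 27.25 K.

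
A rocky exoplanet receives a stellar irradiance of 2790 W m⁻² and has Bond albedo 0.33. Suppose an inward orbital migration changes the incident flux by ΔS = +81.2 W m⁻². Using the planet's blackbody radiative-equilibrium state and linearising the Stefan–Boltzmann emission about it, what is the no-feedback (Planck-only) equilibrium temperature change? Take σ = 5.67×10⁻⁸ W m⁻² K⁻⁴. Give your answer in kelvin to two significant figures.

Reference equilibrium: T_e = [S(1−α)/(4σ)]^(1/4) = 301.3 K.
TOA radiative forcing: ΔF = (1−α)ΔS/4 = 0.67·(+81.2)/4 = 13.60 W m⁻².
Linearising σT⁴ gives d(σT⁴)/dT = 4σT_e³ = 6.204 W m⁻² per K.
ΔT₀ = ΔF/λ_P = 13.60/6.204 = 2.19 K.

2.2 K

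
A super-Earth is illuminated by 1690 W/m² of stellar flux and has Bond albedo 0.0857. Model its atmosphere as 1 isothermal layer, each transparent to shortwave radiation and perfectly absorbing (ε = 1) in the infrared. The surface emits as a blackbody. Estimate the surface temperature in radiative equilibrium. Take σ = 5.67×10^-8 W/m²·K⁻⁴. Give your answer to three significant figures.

OLR = S(1−α)/4 = 386.3 W/m²; the top layer radiates at T_e = 287.3 K.
Layer-by-layer balance gives σT_s⁴ = (N+1)σT_e⁴, so T_s = 2^¼·287.3 = 341.7 K.

342 kelvin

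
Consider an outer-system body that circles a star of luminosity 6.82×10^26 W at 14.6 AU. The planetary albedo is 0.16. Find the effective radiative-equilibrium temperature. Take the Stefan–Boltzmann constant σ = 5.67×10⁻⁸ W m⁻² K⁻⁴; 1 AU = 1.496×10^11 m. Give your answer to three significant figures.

d = 14.6 × 1.496×10^11 m = 2.184×10^12 m.
Spreading L over a sphere of radius d: S = 6.82×10^26/(4π·2.18×10^12²) = 11.38 W m⁻².
The planet absorbs (1−α)S over its disc πR² and re-emits over 4πR², so the mean absorbed flux is (1−0.16)·11.38/4 = 2.389 W m⁻².
Set σT⁴ = 2.389 → T = (2.389/σ)^(1/4) = 80.57 K.

80.6 K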